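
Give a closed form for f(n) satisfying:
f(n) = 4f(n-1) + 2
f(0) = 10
First-order linear non-homogeneous.
Homogeneous solution: f_h(n) = A·(4)^n.
Try constant particular solution f_p = K: K = 4K + 2 ⇒ K = - \frac{2}{3}.
General: f(n) = A·(4)^n - \frac{2}{3}.
Apply f(0) = 10: A - \frac{2}{3} = 10 ⇒ A = \frac{32}{3}.
So f(n) = \frac{32 \cdot 4^{n}}{3} - \frac{2}{3}.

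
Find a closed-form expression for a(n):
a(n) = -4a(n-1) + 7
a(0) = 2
First-order linear non-homogeneous.
Homogeneous solution: a_h(n) = A·(-4)^n.
Try constant particular solution a_p = K: K = -4K + 7 ⇒ K = \frac{7}{5}.
General: a(n) = A·(-4)^n + \frac{7}{5}.
Apply a(0) = 2: A + \frac{7}{5} = 2 ⇒ A = \frac{3}{5}.
So a(n) = \frac{3 \left(-4\right)^{n}}{5} + \frac{7}{5}.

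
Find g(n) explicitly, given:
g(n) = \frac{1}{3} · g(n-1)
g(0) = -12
Pure geometric recurrence with ratio \frac{1}{3}.
By induction g(n) = g(0) · (\frac{1}{3})^n = - 12 \cdot 3^{- n}.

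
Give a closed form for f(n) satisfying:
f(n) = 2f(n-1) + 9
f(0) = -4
First-order linear non-homogeneous.
Homogeneous solution: f_h(n) = A·(2)^n.
Try constant particular solution f_p = K: K = 2K + 9 ⇒ K = -9.
General: f(n) = A·(2)^n - 9.
Apply f(0) = -4: A - 9 = -4 ⇒ A = 5.
So f(n) = 5 \cdot 2^{n} - 9.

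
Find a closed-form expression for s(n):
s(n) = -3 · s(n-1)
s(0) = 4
Pure geometric recurrence with ratio -3.
By induction s(n) = s(0) · (-3)^n = 4 \left(-3\right)^{n}.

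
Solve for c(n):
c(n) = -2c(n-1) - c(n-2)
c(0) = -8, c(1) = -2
Characteristic equation: x² + 2x + 1 = 0, which is (x - (-1))².
Repeated root r = -1.
General solution: c(n) = (A + Bn)·(-1)^n.
From c(0) = -8: A = -8.
From c(1) = -2: (A + B)·(-1) = -2 ⇒ B = 10.
So c(n) = \left(10 n - 8\right) \cdot (-1)^n.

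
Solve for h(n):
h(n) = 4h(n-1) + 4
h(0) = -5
First-order linear non-homogeneous.
Homogeneous solution: h_h(n) = A·(4)^n.
Try constant particular solution h_p = K: K = 4K + 4 ⇒ K = - \frac{4}{3}.
General: h(n) = A·(4)^n - \frac{4}{3}.
Apply h(0) = -5: A - \frac{4}{3} = -5 ⇒ A = - \frac{11}{3}.
So h(n) = - \frac{11 \cdot 4^{n}}{3} - \frac{4}{3}.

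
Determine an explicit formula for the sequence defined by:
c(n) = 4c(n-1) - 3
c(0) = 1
First-order linear non-homogeneous.
Homogeneous solution: c_h(n) = A·(4)^n.
Try constant particular solution c_p = K: K = 4K - 3 ⇒ K = 1.
General: c(n) = A·(4)^n + 1.
Apply c(0) = 1: A + 1 = 1 ⇒ A = 0.
So c(n) = 1.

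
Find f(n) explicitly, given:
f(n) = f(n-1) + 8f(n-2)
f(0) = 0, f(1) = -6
Characteristic equation: x² - x - 8 = 0.
Discriminant Δ = (1)² + 4·(8) = 33.
Roots r₁,₂ = (1 ± √33)/2, so r₁ = \frac{1}{2} + \frac{\sqrt{33}}{2}, r₂ = \frac{1}{2} - \frac{\sqrt{33}}{2}.
General solution: f(n) = A·r₁^n + B·r₂^n.
From the initial conditions, A + B = 0 and r₁A + r₂B = -6.
Since r₁ - r₂ = √33: A = (-6 - (0)r₂)/√33 = - \frac{2 \sqrt{33}}{11}, and B = 0 - A = \frac{2 \sqrt{33}}{11}.
So f(n) = \left(- \frac{2 \sqrt{33}}{11}\right)\left(\frac{1}{2} + \frac{\sqrt{33}}{2}\right)^n + \left(\frac{2 \sqrt{33}}{11}\right)\left(\frac{1}{2} - \frac{\sqrt{33}}{2}\right)^n.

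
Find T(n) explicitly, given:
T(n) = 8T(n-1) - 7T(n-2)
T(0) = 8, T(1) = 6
Characteristic equation: x² - 8x + 7 = 0, which factors as (x - (7))(x - (1)) = 0.
Roots r₁ = 7, r₂ = 1 (distinct).
General solution: T(n) = A·(7)^n + B·(1)^n.
From T(0) = 8: A + B = 8.
From T(1) = 6: 7A + B = 6.
Solving: A = - \frac{1}{3}, B = \frac{25}{3}.
So T(n) = \frac{25}{3} - \frac{7^{n}}{3}.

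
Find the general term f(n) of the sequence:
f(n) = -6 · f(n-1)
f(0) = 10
Pure geometric recurrence with ratio -6.
By induction f(n) = f(0) · (-6)^n = 10 \left(-6\right)^{n}.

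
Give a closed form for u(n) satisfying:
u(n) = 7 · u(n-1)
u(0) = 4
Pure geometric recurrence with ratio 7.
By induction u(n) = u(0) · (7)^n = 4 \cdot 7^{n}.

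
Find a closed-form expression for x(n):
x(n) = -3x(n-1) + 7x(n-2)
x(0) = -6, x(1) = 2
Characteristic equation: x² + 3x - 7 = 0.
Discriminant Δ = (-3)² + 4·(7) = 37.
Roots r₁,₂ = (-3 ± √37)/2, so r₁ = - \frac{3}{2} + \frac{\sqrt{37}}{2}, r₂ = - \frac{\sqrt{37}}{2} - \frac{3}{2}.
General solution: x(n) = A·r₁^n + B·r₂^n.
From the initial conditions, A + B = -6 and r₁A + r₂B = 2.
Since r₁ - r₂ = √37: A = (2 - (-6)r₂)/√37 = -3 - \frac{7 \sqrt{37}}{37}, and B = -6 - A = -3 + \frac{7 \sqrt{37}}{37}.
So x(n) = \left(-3 - \frac{7 \sqrt{37}}{37}\right)\left(- \frac{3}{2} + \frac{\sqrt{37}}{2}\right)^n + \left(-3 + \frac{7 \sqrt{37}}{37}\right)\left(- \frac{\sqrt{37}}{2} - \frac{3}{2}\right)^n.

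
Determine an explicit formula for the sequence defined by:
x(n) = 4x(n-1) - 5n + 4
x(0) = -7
First-order linear with linear forcing.
Homogeneous solution: x_h(n) = A·(4)^n.
Try particular x_p(n) = pn + q. Substituting:
  pn + q = 4(p(n-1) + q) - 5n + 4.
Matching the n-coefficient: p = 4p - 5 ⇒ p = \frac{5}{3}.
Matching constants: q = -4p + 4q + 4 ⇒ q = \frac{8}{9}.
General: x(n) = A·(4)^n + \frac{5 n}{3} + \frac{8}{9}.
Apply x(0) = -7: A + \frac{8}{9} = -7 ⇒ A = - \frac{71}{9}.
So x(n) = - \frac{71 \cdot 4^{n}}{9} + \frac{5 n}{3} + \frac{8}{9}.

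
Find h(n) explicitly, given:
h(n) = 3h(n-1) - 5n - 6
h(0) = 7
First-order linear with linear forcing.
Homogeneous solution: h_h(n) = A·(3)^n.
Try particular h_p(n) = pn + q. Substituting:
  pn + q = 3(p(n-1) + q) - 5n - 6.
Matching the n-coefficient: p = 3p - 5 ⇒ p = \frac{5}{2}.
Matching constants: q = -3p + 3q - 6 ⇒ q = \frac{27}{4}.
General: h(n) = A·(3)^n + \frac{5 n}{2} + \frac{27}{4}.
Apply h(0) = 7: A + \frac{27}{4} = 7 ⇒ A = \frac{1}{4}.
So h(n) = \frac{3^{n}}{4} + \frac{5 n}{2} + \frac{27}{4}.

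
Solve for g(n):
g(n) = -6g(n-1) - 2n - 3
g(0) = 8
First-order linear with linear forcing.
Homogeneous solution: g_h(n) = A·(-6)^n.
Try particular g_p(n) = pn + q. Substituting:
  pn + q = -6(p(n-1) + q) - 2n - 3.
Matching the n-coefficient: p = -6p - 2 ⇒ p = - \frac{2}{7}.
Matching constants: q = 6p - 6q - 3 ⇒ q = - \frac{33}{49}.
General: g(n) = A·(-6)^n - \frac{2 n}{7} - \frac{33}{49}.
Apply g(0) = 8: A - \frac{33}{49} = 8 ⇒ A = \frac{425}{49}.
So g(n) = \frac{425 \left(-6\right)^{n}}{49} - \frac{2 n}{7} - \frac{33}{49}.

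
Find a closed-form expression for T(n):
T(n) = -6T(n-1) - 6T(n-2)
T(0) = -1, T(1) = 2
Characteristic equation: x² + 6x + 6 = 0.
Discriminant Δ = (-6)² + 4·(-6) = 12.
Roots r₁,₂ = (-6 ± √12)/2, so r₁ = -3 + \sqrt{3}, r₂ = -3 - \sqrt{3}.
General solution: T(n) = A·r₁^n + B·r₂^n.
From the initial conditions, A + B = -1 and r₁A + r₂B = 2.
Since r₁ - r₂ = √12: A = (2 - (-1)r₂)/√12 = - \frac{1}{2} - \frac{\sqrt{3}}{6}, and B = -1 - A = - \frac{1}{2} + \frac{\sqrt{3}}{6}.
So T(n) = \left(- \frac{1}{2} - \frac{\sqrt{3}}{6}\right)\left(-3 + \sqrt{3}\right)^n + \left(- \frac{1}{2} + \frac{\sqrt{3}}{6}\right)\left(-3 - \sqrt{3}\right)^n.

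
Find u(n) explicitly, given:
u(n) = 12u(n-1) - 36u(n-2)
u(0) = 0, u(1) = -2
Characteristic equation: x² - 12x + 36 = 0, which is (x - (6))².
Repeated root r = 6.
General solution: u(n) = (A + Bn)·(6)^n.
From u(0) = 0: A = 0.
From u(1) = -2: (A + B)·(6) = -2 ⇒ B = - \frac{1}{3}.
So u(n) = \left(- \frac{n}{3}\right) \cdot (6)^n.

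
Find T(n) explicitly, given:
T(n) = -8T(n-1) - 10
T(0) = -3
First-order linear non-homogeneous.
Homogeneous solution: T_h(n) = A·(-8)^n.
Try constant particular solution T_p = K: K = -8K - 10 ⇒ K = - \frac{10}{9}.
General: T(n) = A·(-8)^n - \frac{10}{9}.
Apply T(0) = -3: A - \frac{10}{9} = -3 ⇒ A = - \frac{17}{9}.
So T(n) = - \frac{17 \left(-8\right)^{n}}{9} - \frac{10}{9}.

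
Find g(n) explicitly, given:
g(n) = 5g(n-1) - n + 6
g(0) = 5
First-order linear with linear forcing.
Homogeneous solution: g_h(n) = A·(5)^n.
Try particular g_p(n) = pn + q. Substituting:
  pn + q = 5(p(n-1) + q) - n + 6.
Matching the n-coefficient: p = 5p - 1 ⇒ p = \frac{1}{4}.
Matching constants: q = -5p + 5q + 6 ⇒ q = - \frac{19}{16}.
General: g(n) = A·(5)^n + \frac{n}{4} - \frac{19}{16}.
Apply g(0) = 5: A - \frac{19}{16} = 5 ⇒ A = \frac{99}{16}.
So g(n) = \frac{99 \cdot 5^{n}}{16} + \frac{n}{4} - \frac{19}{16}.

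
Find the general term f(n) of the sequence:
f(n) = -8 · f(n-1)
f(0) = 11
Pure geometric recurrence with ratio -8.
By induction f(n) = f(0) · (-8)^n = 11 \left(-8\right)^{n}.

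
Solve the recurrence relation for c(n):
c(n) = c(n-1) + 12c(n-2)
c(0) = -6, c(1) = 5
Characteristic equation: x² - x - 12 = 0, which factors as (x - (4))(x - (-3)) = 0.
Roots r₁ = 4, r₂ = -3 (distinct).
General solution: c(n) = A·(4)^n + B·(-3)^n.
From c(0) = -6: A + B = -6.
From c(1) = 5: 4A - 3B = 5.
Solving: A = - \frac{13}{7}, B = - \frac{29}{7}.
So c(n) = - \frac{29 \left(-3\right)^{n}}{7} - \frac{13 \cdot 4^{n}}{7}.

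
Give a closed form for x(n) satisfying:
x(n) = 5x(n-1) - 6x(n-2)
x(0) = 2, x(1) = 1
Characteristic equation: x² - 5x + 6 = 0, which factors as (x - (3))(x - (2)) = 0.
Roots r₁ = 3, r₂ = 2 (distinct).
General solution: x(n) = A·(3)^n + B·(2)^n.
From x(0) = 2: A + B = 2.
From x(1) = 1: 3A + 2B = 1.
Solving: A = -3, B = 5.
So x(n) = 5 \cdot 2^{n} - 3 \cdot 3^{n}.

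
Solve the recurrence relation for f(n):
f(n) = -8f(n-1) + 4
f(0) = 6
First-order linear non-homogeneous.
Homogeneous solution: f_h(n) = A·(-8)^n.
Try constant particular solution f_p = K: K = -8K + 4 ⇒ K = \frac{4}{9}.
General: f(n) = A·(-8)^n + \frac{4}{9}.
Apply f(0) = 6: A + \frac{4}{9} = 6 ⇒ A = \frac{50}{9}.
So f(n) = \frac{50 \left(-8\right)^{n}}{9} + \frac{4}{9}.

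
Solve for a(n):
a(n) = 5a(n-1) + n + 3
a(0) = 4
First-order linear with linear forcing.
Homogeneous solution: a_h(n) = A·(5)^n.
Try particular a_p(n) = pn + q. Substituting:
  pn + q = 5(p(n-1) + q) + n + 3.
Matching the n-coefficient: p = 5p + 1 ⇒ p = - \frac{1}{4}.
Matching constants: q = -5p + 5q + 3 ⇒ q = - \frac{17}{16}.
General: a(n) = A·(5)^n - \frac{n}{4} - \frac{17}{16}.
Apply a(0) = 4: A - \frac{17}{16} = 4 ⇒ A = \frac{81}{16}.
So a(n) = \frac{81 \cdot 5^{n}}{16} - \frac{n}{4} - \frac{17}{16}.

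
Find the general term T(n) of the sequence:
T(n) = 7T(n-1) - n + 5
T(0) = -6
First-order linear with linear forcing.
Homogeneous solution: T_h(n) = A·(7)^n.
Try particular T_p(n) = pn + q. Substituting:
  pn + q = 7(p(n-1) + q) - n + 5.
Matching the n-coefficient: p = 7p - 1 ⇒ p = \frac{1}{6}.
Matching constants: q = -7p + 7q + 5 ⇒ q = - \frac{23}{36}.
General: T(n) = A·(7)^n + \frac{n}{6} - \frac{23}{36}.
Apply T(0) = -6: A - \frac{23}{36} = -6 ⇒ A = - \frac{193}{36}.
So T(n) = - \frac{193 \cdot 7^{n}}{36} + \frac{n}{6} - \frac{23}{36}.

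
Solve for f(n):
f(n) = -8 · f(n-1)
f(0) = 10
Pure geometric recurrence with ratio -8.
By induction f(n) = f(0) · (-8)^n = 10 \left(-8\right)^{n}.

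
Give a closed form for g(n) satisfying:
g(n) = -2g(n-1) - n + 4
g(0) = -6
First-order linear with linear forcing.
Homogeneous solution: g_h(n) = A·(-2)^n.
Try particular g_p(n) = pn + q. Substituting:
  pn + q = -2(p(n-1) + q) - n + 4.
Matching the n-coefficient: p = -2p - 1 ⇒ p = - \frac{1}{3}.
Matching constants: q = 2p - 2q + 4 ⇒ q = \frac{10}{9}.
General: g(n) = A·(-2)^n - \frac{n}{3} + \frac{10}{9}.
Apply g(0) = -6: A + \frac{10}{9} = -6 ⇒ A = - \frac{64}{9}.
So g(n) = - \frac{64 \left(-2\right)^{n}}{9} - \frac{n}{3} + \frac{10}{9}.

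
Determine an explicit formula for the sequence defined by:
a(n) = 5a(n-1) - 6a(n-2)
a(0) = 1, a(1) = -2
Characteristic equation: x² - 5x + 6 = 0, which factors as (x - (2))(x - (3)) = 0.
Roots r₁ = 2, r₂ = 3 (distinct).
General solution: a(n) = A·(2)^n + B·(3)^n.
From a(0) = 1: A + B = 1.
From a(1) = -2: 2A + 3B = -2.
Solving: A = 5, B = -4.
So a(n) = 5 \cdot 2^{n} - 4 \cdot 3^{n}.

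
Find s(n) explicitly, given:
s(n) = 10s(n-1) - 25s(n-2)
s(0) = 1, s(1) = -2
Characteristic equation: x² - 10x + 25 = 0, which is (x - (5))².
Repeated root r = 5.
General solution: s(n) = (A + Bn)·(5)^n.
From s(0) = 1: A = 1.
From s(1) = -2: (A + B)·(5) = -2 ⇒ B = - \frac{7}{5}.
So s(n) = \left(1 - \frac{7 n}{5}\right) \cdot (5)^n.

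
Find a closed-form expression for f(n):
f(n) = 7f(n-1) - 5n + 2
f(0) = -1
First-order linear with linear forcing.
Homogeneous solution: f_h(n) = A·(7)^n.
Try particular f_p(n) = pn + q. Substituting:
  pn + q = 7(p(n-1) + q) - 5n + 2.
Matching the n-coefficient: p = 7p - 5 ⇒ p = \frac{5}{6}.
Matching constants: q = -7p + 7q + 2 ⇒ q = \frac{23}{36}.
General: f(n) = A·(7)^n + \frac{5 n}{6} + \frac{23}{36}.
Apply f(0) = -1: A + \frac{23}{36} = -1 ⇒ A = - \frac{59}{36}.
So f(n) = - \frac{59 \cdot 7^{n}}{36} + \frac{5 n}{6} + \frac{23}{36}.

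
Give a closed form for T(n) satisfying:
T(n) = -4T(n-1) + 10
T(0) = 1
First-order linear non-homogeneous.
Homogeneous solution: T_h(n) = A·(-4)^n.
Try constant particular solution T_p = K: K = -4K + 10 ⇒ K = 2.
General: T(n) = A·(-4)^n + 2.
Apply T(0) = 1: A + 2 = 1 ⇒ A = -1.
So T(n) = 2 - \left(-4\right)^{n}.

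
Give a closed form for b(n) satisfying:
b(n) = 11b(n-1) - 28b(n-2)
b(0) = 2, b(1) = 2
Characteristic equation: x² - 11x + 28 = 0, which factors as (x - (7))(x - (4)) = 0.
Roots r₁ = 7, r₂ = 4 (distinct).
General solution: b(n) = A·(7)^n + B·(4)^n.
From b(0) = 2: A + B = 2.
From b(1) = 2: 7A + 4B = 2.
Solving: A = -2, B = 4.
So b(n) = 4 \cdot 4^{n} - 2 \cdot 7^{n}.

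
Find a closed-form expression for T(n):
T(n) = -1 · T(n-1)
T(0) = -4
Pure geometric recurrence with ratio -1.
By induction T(n) = T(0) · (-1)^n = - 4 \left(-1\right)^{n}.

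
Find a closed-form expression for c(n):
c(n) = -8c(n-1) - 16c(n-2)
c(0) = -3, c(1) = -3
Characteristic equation: x² + 8x + 16 = 0, which is (x - (-4))².
Repeated root r = -4.
General solution: c(n) = (A + Bn)·(-4)^n.
From c(0) = -3: A = -3.
From c(1) = -3: (A + B)·(-4) = -3 ⇒ B = \frac{15}{4}.
So c(n) = \left(\frac{15 n}{4} - 3\right) \cdot (-4)^n.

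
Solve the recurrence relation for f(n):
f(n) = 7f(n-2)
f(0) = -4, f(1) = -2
Characteristic equation: x² - 7 = 0.
Discriminant Δ = (0)² + 4·(7) = 28.
Roots r₁,₂ = (0 ± √28)/2, so r₁ = \sqrt{7}, r₂ = - \sqrt{7}.
General solution: f(n) = A·r₁^n + B·r₂^n.
From the initial conditions, A + B = -4 and r₁A + r₂B = -2.
Since r₁ - r₂ = √28: A = (-2 - (-4)r₂)/√28 = -2 - \frac{\sqrt{7}}{7}, and B = -4 - A = -2 + \frac{\sqrt{7}}{7}.
So f(n) = \left(-2 - \frac{\sqrt{7}}{7}\right)\left(\sqrt{7}\right)^n + \left(-2 + \frac{\sqrt{7}}{7}\right)\left(- \sqrt{7}\right)^n.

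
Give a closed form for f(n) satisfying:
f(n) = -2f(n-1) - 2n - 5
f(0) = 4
First-order linear with linear forcing.
Homogeneous solution: f_h(n) = A·(-2)^n.
Try particular f_p(n) = pn + q. Substituting:
  pn + q = -2(p(n-1) + q) - 2n - 5.
Matching the n-coefficient: p = -2p - 2 ⇒ p = - \frac{2}{3}.
Matching constants: q = 2p - 2q - 5 ⇒ q = - \frac{19}{9}.
General: f(n) = A·(-2)^n - \frac{2 n}{3} - \frac{19}{9}.
Apply f(0) = 4: A - \frac{19}{9} = 4 ⇒ A = \frac{55}{9}.
So f(n) = \frac{55 \left(-2\right)^{n}}{9} - \frac{2 n}{3} - \frac{19}{9}.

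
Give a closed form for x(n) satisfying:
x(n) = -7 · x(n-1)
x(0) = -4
Pure geometric recurrence with ratio -7.
By induction x(n) = x(0) · (-7)^n = - 4 \left(-7\right)^{n}.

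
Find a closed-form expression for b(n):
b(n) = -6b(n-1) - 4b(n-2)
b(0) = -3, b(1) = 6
Characteristic equation: x² + 6x + 4 = 0.
Discriminant Δ = (-6)² + 4·(-4) = 20.
Roots r₁,₂ = (-6 ± √20)/2, so r₁ = -3 + \sqrt{5}, r₂ = -3 - \sqrt{5}.
General solution: b(n) = A·r₁^n + B·r₂^n.
From the initial conditions, A + B = -3 and r₁A + r₂B = 6.
Since r₁ - r₂ = √20: A = (6 - (-3)r₂)/√20 = - \frac{3}{2} - \frac{3 \sqrt{5}}{10}, and B = -3 - A = - \frac{3}{2} + \frac{3 \sqrt{5}}{10}.
So b(n) = \left(- \frac{3}{2} - \frac{3 \sqrt{5}}{10}\right)\left(-3 + \sqrt{5}\right)^n + \left(- \frac{3}{2} + \frac{3 \sqrt{5}}{10}\right)\left(-3 - \sqrt{5}\right)^n.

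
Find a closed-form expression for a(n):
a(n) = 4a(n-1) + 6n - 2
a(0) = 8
First-order linear with linear forcing.
Homogeneous solution: a_h(n) = A·(4)^n.
Try particular a_p(n) = pn + q. Substituting:
  pn + q = 4(p(n-1) + q) + 6n - 2.
Matching the n-coefficient: p = 4p + 6 ⇒ p = -2.
Matching constants: q = -4p + 4q - 2 ⇒ q = -2.
General: a(n) = A·(4)^n - 2 n - 2.
Apply a(0) = 8: A - 2 = 8 ⇒ A = 10.
So a(n) = 10 \cdot 4^{n} - 2 n - 2.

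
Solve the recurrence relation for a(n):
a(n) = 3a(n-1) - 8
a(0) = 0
First-order linear non-homogeneous.
Homogeneous solution: a_h(n) = A·(3)^n.
Try constant particular solution a_p = K: K = 3K - 8 ⇒ K = 4.
General: a(n) = A·(3)^n + 4.
Apply a(0) = 0: A + 4 = 0 ⇒ A = -4.
So a(n) = 4 - 4 \cdot 3^{n}.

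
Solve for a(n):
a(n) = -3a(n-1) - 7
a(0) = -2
First-order linear non-homogeneous.
Homogeneous solution: a_h(n) = A·(-3)^n.
Try constant particular solution a_p = K: K = -3K - 7 ⇒ K = - \frac{7}{4}.
General: a(n) = A·(-3)^n - \frac{7}{4}.
Apply a(0) = -2: A - \frac{7}{4} = -2 ⇒ A = - \frac{1}{4}.
So a(n) = - \frac{\left(-3\right)^{n}}{4} - \frac{7}{4}.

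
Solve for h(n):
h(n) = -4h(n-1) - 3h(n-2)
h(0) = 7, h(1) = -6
Characteristic equation: x² + 4x + 3 = 0, which factors as (x - (-3))(x - (-1)) = 0.
Roots r₁ = -3, r₂ = -1 (distinct).
General solution: h(n) = A·(-3)^n + B·(-1)^n.
From h(0) = 7: A + B = 7.
From h(1) = -6: -3A - B = -6.
Solving: A = - \frac{1}{2}, B = \frac{15}{2}.
So h(n) = \frac{15 \left(-1\right)^{n}}{2} - \frac{\left(-3\right)^{n}}{2}.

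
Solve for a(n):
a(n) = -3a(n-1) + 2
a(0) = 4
First-order linear non-homogeneous.
Homogeneous solution: a_h(n) = A·(-3)^n.
Try constant particular solution a_p = K: K = -3K + 2 ⇒ K = \frac{1}{2}.
General: a(n) = A·(-3)^n + \frac{1}{2}.
Apply a(0) = 4: A + \frac{1}{2} = 4 ⇒ A = \frac{7}{2}.
So a(n) = \frac{7 \left(-3\right)^{n}}{2} + \frac{1}{2}.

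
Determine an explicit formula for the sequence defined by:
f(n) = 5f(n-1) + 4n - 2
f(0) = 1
First-order linear with linear forcing.
Homogeneous solution: f_h(n) = A·(5)^n.
Try particular f_p(n) = pn + q. Substituting:
  pn + q = 5(p(n-1) + q) + 4n - 2.
Matching the n-coefficient: p = 5p + 4 ⇒ p = -1.
Matching constants: q = -5p + 5q - 2 ⇒ q = - \frac{3}{4}.
General: f(n) = A·(5)^n - n - \frac{3}{4}.
Apply f(0) = 1: A - \frac{3}{4} = 1 ⇒ A = \frac{7}{4}.
So f(n) = \frac{7 \cdot 5^{n}}{4} - n - \frac{3}{4}.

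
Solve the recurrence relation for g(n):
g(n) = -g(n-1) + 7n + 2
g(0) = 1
First-order linear with linear forcing.
Homogeneous solution: g_h(n) = A·(-1)^n.
Try particular g_p(n) = pn + q. Substituting:
  pn + q = -(p(n-1) + q) + 7n + 2.
Matching the n-coefficient: p = -p + 7 ⇒ p = \frac{7}{2}.
Matching constants: q = p - q + 2 ⇒ q = \frac{11}{4}.
General: g(n) = A·(-1)^n + \frac{7 n}{2} + \frac{11}{4}.
Apply g(0) = 1: A + \frac{11}{4} = 1 ⇒ A = - \frac{7}{4}.
So g(n) = - \frac{7 \left(-1\right)^{n}}{4} + \frac{7 n}{2} + \frac{11}{4}.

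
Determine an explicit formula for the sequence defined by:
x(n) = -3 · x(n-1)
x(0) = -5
Pure geometric recurrence with ratio -3.
By induction x(n) = x(0) · (-3)^n = - 5 \left(-3\right)^{n}.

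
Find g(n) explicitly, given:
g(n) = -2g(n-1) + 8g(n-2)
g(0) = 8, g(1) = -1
Characteristic equation: x² + 2x - 8 = 0, which factors as (x - (2))(x - (-4)) = 0.
Roots r₁ = 2, r₂ = -4 (distinct).
General solution: g(n) = A·(2)^n + B·(-4)^n.
From g(0) = 8: A + B = 8.
From g(1) = -1: 2A - 4B = -1.
Solving: A = \frac{31}{6}, B = \frac{17}{6}.
So g(n) = \frac{17 \left(-4\right)^{n}}{6} + \frac{31 \cdot 2^{n}}{6}.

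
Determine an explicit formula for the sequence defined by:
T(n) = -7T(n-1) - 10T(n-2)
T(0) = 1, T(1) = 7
Characteristic equation: x² + 7x + 10 = 0, which factors as (x - (-5))(x - (-2)) = 0.
Roots r₁ = -5, r₂ = -2 (distinct).
General solution: T(n) = A·(-5)^n + B·(-2)^n.
From T(0) = 1: A + B = 1.
From T(1) = 7: -5A - 2B = 7.
Solving: A = -3, B = 4.
So T(n) = 4 \left(-2\right)^{n} - 3 \left(-5\right)^{n}.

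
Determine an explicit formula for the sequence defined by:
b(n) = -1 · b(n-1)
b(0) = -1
Pure geometric recurrence with ratio -1.
By induction b(n) = b(0) · (-1)^n = - \left(-1\right)^{n}.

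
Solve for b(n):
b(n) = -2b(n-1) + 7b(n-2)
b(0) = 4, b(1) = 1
Characteristic equation: x² + 2x - 7 = 0.
Discriminant Δ = (-2)² + 4·(7) = 32.
Roots r₁,₂ = (-2 ± √32)/2, so r₁ = -1 + 2 \sqrt{2}, r₂ = - 2 \sqrt{2} - 1.
General solution: b(n) = A·r₁^n + B·r₂^n.
From the initial conditions, A + B = 4 and r₁A + r₂B = 1.
Since r₁ - r₂ = √32: A = (1 - (4)r₂)/√32 = \frac{5 \sqrt{2}}{8} + 2, and B = 4 - A = 2 - \frac{5 \sqrt{2}}{8}.
So b(n) = \left(\frac{5 \sqrt{2}}{8} + 2\right)\left(-1 + 2 \sqrt{2}\right)^n + \left(2 - \frac{5 \sqrt{2}}{8}\right)\left(- 2 \sqrt{2} - 1\right)^n.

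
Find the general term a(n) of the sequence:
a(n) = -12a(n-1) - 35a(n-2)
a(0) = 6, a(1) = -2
Characteristic equation: x² + 12x + 35 = 0, which factors as (x - (-5))(x - (-7)) = 0.
Roots r₁ = -5, r₂ = -7 (distinct).
General solution: a(n) = A·(-5)^n + B·(-7)^n.
From a(0) = 6: A + B = 6.
From a(1) = -2: -5A - 7B = -2.
Solving: A = 20, B = -14.
So a(n) = 20 \left(-5\right)^{n} - 14 \left(-7\right)^{n}.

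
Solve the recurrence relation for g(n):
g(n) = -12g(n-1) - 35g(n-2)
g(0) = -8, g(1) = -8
Characteristic equation: x² + 12x + 35 = 0, which factors as (x - (-7))(x - (-5)) = 0.
Roots r₁ = -7, r₂ = -5 (distinct).
General solution: g(n) = A·(-7)^n + B·(-5)^n.
From g(0) = -8: A + B = -8.
From g(1) = -8: -7A - 5B = -8.
Solving: A = 24, B = -32.
So g(n) = - 32 \left(-5\right)^{n} + 24 \left(-7\right)^{n}.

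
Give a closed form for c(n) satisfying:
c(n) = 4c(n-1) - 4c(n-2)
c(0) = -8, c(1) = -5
Characteristic equation: x² - 4x + 4 = 0, which is (x - (2))².
Repeated root r = 2.
General solution: c(n) = (A + Bn)·(2)^n.
From c(0) = -8: A = -8.
From c(1) = -5: (A + B)·(2) = -5 ⇒ B = \frac{11}{2}.
So c(n) = \left(\frac{11 n}{2} - 8\right) \cdot (2)^n.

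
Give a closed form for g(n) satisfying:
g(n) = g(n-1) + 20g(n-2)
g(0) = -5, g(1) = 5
Characteristic equation: x² - x - 20 = 0, which factors as (x - (5))(x - (-4)) = 0.
Roots r₁ = 5, r₂ = -4 (distinct).
General solution: g(n) = A·(5)^n + B·(-4)^n.
From g(0) = -5: A + B = -5.
From g(1) = 5: 5A - 4B = 5.
Solving: A = - \frac{5}{3}, B = - \frac{10}{3}.
So g(n) = - \frac{10 \left(-4\right)^{n}}{3} - \frac{5 \cdot 5^{n}}{3}.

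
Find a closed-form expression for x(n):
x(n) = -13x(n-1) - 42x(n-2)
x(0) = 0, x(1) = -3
Characteristic equation: x² + 13x + 42 = 0, which factors as (x - (-7))(x - (-6)) = 0.
Roots r₁ = -7, r₂ = -6 (distinct).
General solution: x(n) = A·(-7)^n + B·(-6)^n.
From x(0) = 0: A + B = 0.
From x(1) = -3: -7A - 6B = -3.
Solving: A = 3, B = -3.
So x(n) = - 3 \left(-6\right)^{n} + 3 \left(-7\right)^{n}.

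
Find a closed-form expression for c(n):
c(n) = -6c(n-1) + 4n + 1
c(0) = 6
First-order linear with linear forcing.
Homogeneous solution: c_h(n) = A·(-6)^n.
Try particular c_p(n) = pn + q. Substituting:
  pn + q = -6(p(n-1) + q) + 4n + 1.
Matching the n-coefficient: p = -6p + 4 ⇒ p = \frac{4}{7}.
Matching constants: q = 6p - 6q + 1 ⇒ q = \frac{31}{49}.
General: c(n) = A·(-6)^n + \frac{4 n}{7} + \frac{31}{49}.
Apply c(0) = 6: A + \frac{31}{49} = 6 ⇒ A = \frac{263}{49}.
So c(n) = \frac{263 \left(-6\right)^{n}}{49} + \frac{4 n}{7} + \frac{31}{49}.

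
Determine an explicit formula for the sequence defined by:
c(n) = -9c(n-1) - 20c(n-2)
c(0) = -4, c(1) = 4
Characteristic equation: x² + 9x + 20 = 0, which factors as (x - (-5))(x - (-4)) = 0.
Roots r₁ = -5, r₂ = -4 (distinct).
General solution: c(n) = A·(-5)^n + B·(-4)^n.
From c(0) = -4: A + B = -4.
From c(1) = 4: -5A - 4B = 4.
Solving: A = 12, B = -16.
So c(n) = - 16 \left(-4\right)^{n} + 12 \left(-5\right)^{n}.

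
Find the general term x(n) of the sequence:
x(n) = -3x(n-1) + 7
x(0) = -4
First-order linear non-homogeneous.
Homogeneous solution: x_h(n) = A·(-3)^n.
Try constant particular solution x_p = K: K = -3K + 7 ⇒ K = \frac{7}{4}.
General: x(n) = A·(-3)^n + \frac{7}{4}.
Apply x(0) = -4: A + \frac{7}{4} = -4 ⇒ A = - \frac{23}{4}.
So x(n) = \frac{7}{4} - \frac{23 \left(-3\right)^{n}}{4}.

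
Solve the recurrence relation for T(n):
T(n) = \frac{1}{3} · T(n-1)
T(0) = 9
Pure geometric recurrence with ratio \frac{1}{3}.
By induction T(n) = T(0) · (\frac{1}{3})^n = 9 \cdot 3^{- n}.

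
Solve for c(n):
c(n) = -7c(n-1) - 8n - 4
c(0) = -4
First-order linear with linear forcing.
Homogeneous solution: c_h(n) = A·(-7)^n.
Try particular c_p(n) = pn + q. Substituting:
  pn + q = -7(p(n-1) + q) - 8n - 4.
Matching the n-coefficient: p = -7p - 8 ⇒ p = -1.
Matching constants: q = 7p - 7q - 4 ⇒ q = - \frac{11}{8}.
General: c(n) = A·(-7)^n - n - \frac{11}{8}.
Apply c(0) = -4: A - \frac{11}{8} = -4 ⇒ A = - \frac{21}{8}.
So c(n) = - \frac{21 \left(-7\right)^{n}}{8} - n - \frac{11}{8}.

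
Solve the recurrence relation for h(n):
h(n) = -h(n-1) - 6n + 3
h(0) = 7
First-order linear with linear forcing.
Homogeneous solution: h_h(n) = A·(-1)^n.
Try particular h_p(n) = pn + q. Substituting:
  pn + q = -(p(n-1) + q) - 6n + 3.
Matching the n-coefficient: p = -p - 6 ⇒ p = -3.
Matching constants: q = p - q + 3 ⇒ q = 0.
General: h(n) = A·(-1)^n - 3 n + 0.
Apply h(0) = 7: A + 0 = 7 ⇒ A = 7.
So h(n) = 7 \left(-1\right)^{n} - 3 n.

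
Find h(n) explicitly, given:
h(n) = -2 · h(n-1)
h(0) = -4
Pure geometric recurrence with ratio -2.
By induction h(n) = h(0) · (-2)^n = - 4 \left(-2\right)^{n}.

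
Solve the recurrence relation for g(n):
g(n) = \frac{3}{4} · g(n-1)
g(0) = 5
Pure geometric recurrence with ratio \frac{3}{4}.
By induction g(n) = g(0) · (\frac{3}{4})^n = 5 \left(\frac{3}{4}\right)^{n}.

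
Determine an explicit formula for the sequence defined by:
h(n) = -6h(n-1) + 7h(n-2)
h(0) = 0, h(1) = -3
Characteristic equation: x² + 6x - 7 = 0, which factors as (x - (-7))(x - (1)) = 0.
Roots r₁ = -7, r₂ = 1 (distinct).
General solution: h(n) = A·(-7)^n + B·(1)^n.
From h(0) = 0: A + B = 0.
From h(1) = -3: -7A + B = -3.
Solving: A = \frac{3}{8}, B = - \frac{3}{8}.
So h(n) = \frac{3 \left(-7\right)^{n}}{8} - \frac{3}{8}.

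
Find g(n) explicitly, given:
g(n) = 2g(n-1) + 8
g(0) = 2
First-order linear non-homogeneous.
Homogeneous solution: g_h(n) = A·(2)^n.
Try constant particular solution g_p = K: K = 2K + 8 ⇒ K = -8.
General: g(n) = A·(2)^n - 8.
Apply g(0) = 2: A - 8 = 2 ⇒ A = 10.
So g(n) = 10 \cdot 2^{n} - 8.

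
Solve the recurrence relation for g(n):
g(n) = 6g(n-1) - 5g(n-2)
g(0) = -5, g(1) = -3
Characteristic equation: x² - 6x + 5 = 0, which factors as (x - (5))(x - (1)) = 0.
Roots r₁ = 5, r₂ = 1 (distinct).
General solution: g(n) = A·(5)^n + B·(1)^n.
From g(0) = -5: A + B = -5.
From g(1) = -3: 5A + B = -3.
Solving: A = \frac{1}{2}, B = - \frac{11}{2}.
So g(n) = \frac{5^{n}}{2} - \frac{11}{2}.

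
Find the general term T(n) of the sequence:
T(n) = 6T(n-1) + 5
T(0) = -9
First-order linear non-homogeneous.
Homogeneous solution: T_h(n) = A·(6)^n.
Try constant particular solution T_p = K: K = 6K + 5 ⇒ K = -1.
General: T(n) = A·(6)^n - 1.
Apply T(0) = -9: A - 1 = -9 ⇒ A = -8.
So T(n) = - 8 \cdot 6^{n} - 1.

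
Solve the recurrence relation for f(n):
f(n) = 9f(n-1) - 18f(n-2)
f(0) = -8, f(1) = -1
Characteristic equation: x² - 9x + 18 = 0, which factors as (x - (6))(x - (3)) = 0.
Roots r₁ = 6, r₂ = 3 (distinct).
General solution: f(n) = A·(6)^n + B·(3)^n.
From f(0) = -8: A + B = -8.
From f(1) = -1: 6A + 3B = -1.
Solving: A = \frac{23}{3}, B = - \frac{47}{3}.
So f(n) = - \frac{47 \cdot 3^{n}}{3} + \frac{23 \cdot 6^{n}}{3}.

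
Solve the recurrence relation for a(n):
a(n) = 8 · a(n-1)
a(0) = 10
Pure geometric recurrence with ratio 8.
By induction a(n) = a(0) · (8)^n = 10 \cdot 8^{n}.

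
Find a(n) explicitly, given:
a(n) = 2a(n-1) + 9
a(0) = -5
First-order linear non-homogeneous.
Homogeneous solution: a_h(n) = A·(2)^n.
Try constant particular solution a_p = K: K = 2K + 9 ⇒ K = -9.
General: a(n) = A·(2)^n - 9.
Apply a(0) = -5: A - 9 = -5 ⇒ A = 4.
So a(n) = 4 \cdot 2^{n} - 9.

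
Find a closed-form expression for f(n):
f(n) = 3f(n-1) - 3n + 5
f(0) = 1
First-order linear with linear forcing.
Homogeneous solution: f_h(n) = A·(3)^n.
Try particular f_p(n) = pn + q. Substituting:
  pn + q = 3(p(n-1) + q) - 3n + 5.
Matching the n-coefficient: p = 3p - 3 ⇒ p = \frac{3}{2}.
Matching constants: q = -3p + 3q + 5 ⇒ q = - \frac{1}{4}.
General: f(n) = A·(3)^n + \frac{3 n}{2} - \frac{1}{4}.
Apply f(0) = 1: A - \frac{1}{4} = 1 ⇒ A = \frac{5}{4}.
So f(n) = \frac{5 \cdot 3^{n}}{4} + \frac{3 n}{2} - \frac{1}{4}.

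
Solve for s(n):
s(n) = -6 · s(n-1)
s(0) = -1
Pure geometric recurrence with ratio -6.
By induction s(n) = s(0) · (-6)^n = - \left(-6\right)^{n}.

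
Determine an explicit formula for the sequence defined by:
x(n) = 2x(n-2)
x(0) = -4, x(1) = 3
Characteristic equation: x² - 2 = 0.
Discriminant Δ = (0)² + 4·(2) = 8.
Roots r₁,₂ = (0 ± √8)/2, so r₁ = \sqrt{2}, r₂ = - \sqrt{2}.
General solution: x(n) = A·r₁^n + B·r₂^n.
From the initial conditions, A + B = -4 and r₁A + r₂B = 3.
Since r₁ - r₂ = √8: A = (3 - (-4)r₂)/√8 = -2 + \frac{3 \sqrt{2}}{4}, and B = -4 - A = -2 - \frac{3 \sqrt{2}}{4}.
So x(n) = \left(-2 + \frac{3 \sqrt{2}}{4}\right)\left(\sqrt{2}\right)^n + \left(-2 - \frac{3 \sqrt{2}}{4}\right)\left(- \sqrt{2}\right)^n.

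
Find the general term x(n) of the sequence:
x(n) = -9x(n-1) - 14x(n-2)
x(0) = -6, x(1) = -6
Characteristic equation: x² + 9x + 14 = 0, which factors as (x - (-7))(x - (-2)) = 0.
Roots r₁ = -7, r₂ = -2 (distinct).
General solution: x(n) = A·(-7)^n + B·(-2)^n.
From x(0) = -6: A + B = -6.
From x(1) = -6: -7A - 2B = -6.
Solving: A = \frac{18}{5}, B = - \frac{48}{5}.
So x(n) = - \frac{48 \left(-2\right)^{n}}{5} + \frac{18 \left(-7\right)^{n}}{5}.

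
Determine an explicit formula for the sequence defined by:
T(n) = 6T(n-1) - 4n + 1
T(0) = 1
First-order linear with linear forcing.
Homogeneous solution: T_h(n) = A·(6)^n.
Try particular T_p(n) = pn + q. Substituting:
  pn + q = 6(p(n-1) + q) - 4n + 1.
Matching the n-coefficient: p = 6p - 4 ⇒ p = \frac{4}{5}.
Matching constants: q = -6p + 6q + 1 ⇒ q = \frac{19}{25}.
General: T(n) = A·(6)^n + \frac{4 n}{5} + \frac{19}{25}.
Apply T(0) = 1: A + \frac{19}{25} = 1 ⇒ A = \frac{6}{25}.
So T(n) = \frac{6 \cdot 6^{n}}{25} + \frac{4 n}{5} + \frac{19}{25}.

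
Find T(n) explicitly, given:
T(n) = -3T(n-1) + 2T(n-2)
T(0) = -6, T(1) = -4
Characteristic equation: x² + 3x - 2 = 0.
Discriminant Δ = (-3)² + 4·(2) = 17.
Roots r₁,₂ = (-3 ± √17)/2, so r₁ = - \frac{3}{2} + \frac{\sqrt{17}}{2}, r₂ = - \frac{\sqrt{17}}{2} - \frac{3}{2}.
General solution: T(n) = A·r₁^n + B·r₂^n.
From the initial conditions, A + B = -6 and r₁A + r₂B = -4.
Since r₁ - r₂ = √17: A = (-4 - (-6)r₂)/√17 = - \frac{13 \sqrt{17}}{17} - 3, and B = -6 - A = -3 + \frac{13 \sqrt{17}}{17}.
So T(n) = \left(- \frac{13 \sqrt{17}}{17} - 3\right)\left(- \frac{3}{2} + \frac{\sqrt{17}}{2}\right)^n + \left(-3 + \frac{13 \sqrt{17}}{17}\right)\left(- \frac{\sqrt{17}}{2} - \frac{3}{2}\right)^n.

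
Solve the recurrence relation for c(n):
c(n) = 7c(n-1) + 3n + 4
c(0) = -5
First-order linear with linear forcing.
Homogeneous solution: c_h(n) = A·(7)^n.
Try particular c_p(n) = pn + q. Substituting:
  pn + q = 7(p(n-1) + q) + 3n + 4.
Matching the n-coefficient: p = 7p + 3 ⇒ p = - \frac{1}{2}.
Matching constants: q = -7p + 7q + 4 ⇒ q = - \frac{5}{4}.
General: c(n) = A·(7)^n - \frac{n}{2} - \frac{5}{4}.
Apply c(0) = -5: A - \frac{5}{4} = -5 ⇒ A = - \frac{15}{4}.
So c(n) = - \frac{15 \cdot 7^{n}}{4} - \frac{n}{2} - \frac{5}{4}.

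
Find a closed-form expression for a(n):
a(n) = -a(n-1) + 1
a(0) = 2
First-order linear non-homogeneous.
Homogeneous solution: a_h(n) = A·(-1)^n.
Try constant particular solution a_p = K: K = -K + 1 ⇒ K = \frac{1}{2}.
General: a(n) = A·(-1)^n + \frac{1}{2}.
Apply a(0) = 2: A + \frac{1}{2} = 2 ⇒ A = \frac{3}{2}.
So a(n) = \frac{3 \left(-1\right)^{n}}{2} + \frac{1}{2}.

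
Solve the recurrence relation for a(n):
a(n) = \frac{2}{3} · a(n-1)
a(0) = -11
Pure geometric recurrence with ratio \frac{2}{3}.
By induction a(n) = a(0) · (\frac{2}{3})^n = - 11 \left(\frac{2}{3}\right)^{n}.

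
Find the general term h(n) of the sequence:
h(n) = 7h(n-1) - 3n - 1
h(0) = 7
First-order linear with linear forcing.
Homogeneous solution: h_h(n) = A·(7)^n.
Try particular h_p(n) = pn + q. Substituting:
  pn + q = 7(p(n-1) + q) - 3n - 1.
Matching the n-coefficient: p = 7p - 3 ⇒ p = \frac{1}{2}.
Matching constants: q = -7p + 7q - 1 ⇒ q = \frac{3}{4}.
General: h(n) = A·(7)^n + \frac{n}{2} + \frac{3}{4}.
Apply h(0) = 7: A + \frac{3}{4} = 7 ⇒ A = \frac{25}{4}.
So h(n) = \frac{25 \cdot 7^{n}}{4} + \frac{n}{2} + \frac{3}{4}.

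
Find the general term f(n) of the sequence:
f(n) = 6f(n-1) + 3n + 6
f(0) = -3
First-order linear with linear forcing.
Homogeneous solution: f_h(n) = A·(6)^n.
Try particular f_p(n) = pn + q. Substituting:
  pn + q = 6(p(n-1) + q) + 3n + 6.
Matching the n-coefficient: p = 6p + 3 ⇒ p = - \frac{3}{5}.
Matching constants: q = -6p + 6q + 6 ⇒ q = - \frac{48}{25}.
General: f(n) = A·(6)^n - \frac{3 n}{5} - \frac{48}{25}.
Apply f(0) = -3: A - \frac{48}{25} = -3 ⇒ A = - \frac{27}{25}.
So f(n) = - \frac{27 \cdot 6^{n}}{25} - \frac{3 n}{5} - \frac{48}{25}.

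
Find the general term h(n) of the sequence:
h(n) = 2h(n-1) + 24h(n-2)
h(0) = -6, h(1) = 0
Characteristic equation: x² - 2x - 24 = 0, which factors as (x - (-4))(x - (6)) = 0.
Roots r₁ = -4, r₂ = 6 (distinct).
General solution: h(n) = A·(-4)^n + B·(6)^n.
From h(0) = -6: A + B = -6.
From h(1) = 0: -4A + 6B = 0.
Solving: A = - \frac{18}{5}, B = - \frac{12}{5}.
So h(n) = - \frac{18 \left(-4\right)^{n}}{5} - \frac{12 \cdot 6^{n}}{5}.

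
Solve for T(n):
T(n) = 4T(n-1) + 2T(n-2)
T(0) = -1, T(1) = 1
Characteristic equation: x² - 4x - 2 = 0.
Discriminant Δ = (4)² + 4·(2) = 24.
Roots r₁,₂ = (4 ± √24)/2, so r₁ = 2 + \sqrt{6}, r₂ = 2 - \sqrt{6}.
General solution: T(n) = A·r₁^n + B·r₂^n.
From the initial conditions, A + B = -1 and r₁A + r₂B = 1.
Since r₁ - r₂ = √24: A = (1 - (-1)r₂)/√24 = - \frac{1}{2} + \frac{\sqrt{6}}{4}, and B = -1 - A = - \frac{\sqrt{6}}{4} - \frac{1}{2}.
So T(n) = \left(- \frac{1}{2} + \frac{\sqrt{6}}{4}\right)\left(2 + \sqrt{6}\right)^n + \left(- \frac{\sqrt{6}}{4} - \frac{1}{2}\right)\left(2 - \sqrt{6}\right)^n.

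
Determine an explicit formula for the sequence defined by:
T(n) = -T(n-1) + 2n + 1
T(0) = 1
First-order linear with linear forcing.
Homogeneous solution: T_h(n) = A·(-1)^n.
Try particular T_p(n) = pn + q. Substituting:
  pn + q = -(p(n-1) + q) + 2n + 1.
Matching the n-coefficient: p = -p + 2 ⇒ p = 1.
Matching constants: q = p - q + 1 ⇒ q = 1.
General: T(n) = A·(-1)^n + n + 1.
Apply T(0) = 1: A + 1 = 1 ⇒ A = 0.
So T(n) = n + 1.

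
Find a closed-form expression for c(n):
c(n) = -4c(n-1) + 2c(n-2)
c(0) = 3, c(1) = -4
Characteristic equation: x² + 4x - 2 = 0.
Discriminant Δ = (-4)² + 4·(2) = 24.
Roots r₁,₂ = (-4 ± √24)/2, so r₁ = -2 + \sqrt{6}, r₂ = - \sqrt{6} - 2.
General solution: c(n) = A·r₁^n + B·r₂^n.
From the initial conditions, A + B = 3 and r₁A + r₂B = -4.
Since r₁ - r₂ = √24: A = (-4 - (3)r₂)/√24 = \frac{\sqrt{6}}{6} + \frac{3}{2}, and B = 3 - A = \frac{3}{2} - \frac{\sqrt{6}}{6}.
So c(n) = \left(\frac{\sqrt{6}}{6} + \frac{3}{2}\right)\left(-2 + \sqrt{6}\right)^n + \left(\frac{3}{2} - \frac{\sqrt{6}}{6}\right)\left(- \sqrt{6} - 2\right)^n.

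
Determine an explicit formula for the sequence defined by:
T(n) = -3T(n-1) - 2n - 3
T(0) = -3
First-order linear with linear forcing.
Homogeneous solution: T_h(n) = A·(-3)^n.
Try particular T_p(n) = pn + q. Substituting:
  pn + q = -3(p(n-1) + q) - 2n - 3.
Matching the n-coefficient: p = -3p - 2 ⇒ p = - \frac{1}{2}.
Matching constants: q = 3p - 3q - 3 ⇒ q = - \frac{9}{8}.
General: T(n) = A·(-3)^n - \frac{n}{2} - \frac{9}{8}.
Apply T(0) = -3: A - \frac{9}{8} = -3 ⇒ A = - \frac{15}{8}.
So T(n) = - \frac{15 \left(-3\right)^{n}}{8} - \frac{n}{2} - \frac{9}{8}.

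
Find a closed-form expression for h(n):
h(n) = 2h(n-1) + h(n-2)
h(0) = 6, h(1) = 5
Characteristic equation: x² - 2x - 1 = 0.
Discriminant Δ = (2)² + 4·(1) = 8.
Roots r₁,₂ = (2 ± √8)/2, so r₁ = 1 + \sqrt{2}, r₂ = 1 - \sqrt{2}.
General solution: h(n) = A·r₁^n + B·r₂^n.
From the initial conditions, A + B = 6 and r₁A + r₂B = 5.
Since r₁ - r₂ = √8: A = (5 - (6)r₂)/√8 = 3 - \frac{\sqrt{2}}{4}, and B = 6 - A = \frac{\sqrt{2}}{4} + 3.
So h(n) = \left(3 - \frac{\sqrt{2}}{4}\right)\left(1 + \sqrt{2}\right)^n + \left(\frac{\sqrt{2}}{4} + 3\right)\left(1 - \sqrt{2}\right)^n.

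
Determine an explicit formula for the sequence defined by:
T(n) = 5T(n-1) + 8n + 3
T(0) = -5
First-order linear with linear forcing.
Homogeneous solution: T_h(n) = A·(5)^n.
Try particular T_p(n) = pn + q. Substituting:
  pn + q = 5(p(n-1) + q) + 8n + 3.
Matching the n-coefficient: p = 5p + 8 ⇒ p = -2.
Matching constants: q = -5p + 5q + 3 ⇒ q = - \frac{13}{4}.
General: T(n) = A·(5)^n - 2 n - \frac{13}{4}.
Apply T(0) = -5: A - \frac{13}{4} = -5 ⇒ A = - \frac{7}{4}.
So T(n) = - \frac{7 \cdot 5^{n}}{4} - 2 n - \frac{13}{4}.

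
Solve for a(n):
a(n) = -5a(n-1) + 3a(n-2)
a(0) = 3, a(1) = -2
Characteristic equation: x² + 5x - 3 = 0.
Discriminant Δ = (-5)² + 4·(3) = 37.
Roots r₁,₂ = (-5 ± √37)/2, so r₁ = - \frac{5}{2} + \frac{\sqrt{37}}{2}, r₂ = - \frac{\sqrt{37}}{2} - \frac{5}{2}.
General solution: a(n) = A·r₁^n + B·r₂^n.
From the initial conditions, A + B = 3 and r₁A + r₂B = -2.
Since r₁ - r₂ = √37: A = (-2 - (3)r₂)/√37 = \frac{11 \sqrt{37}}{74} + \frac{3}{2}, and B = 3 - A = \frac{3}{2} - \frac{11 \sqrt{37}}{74}.
So a(n) = \left(\frac{11 \sqrt{37}}{74} + \frac{3}{2}\right)\left(- \frac{5}{2} + \frac{\sqrt{37}}{2}\right)^n + \left(\frac{3}{2} - \frac{11 \sqrt{37}}{74}\right)\left(- \frac{\sqrt{37}}{2} - \frac{5}{2}\right)^n.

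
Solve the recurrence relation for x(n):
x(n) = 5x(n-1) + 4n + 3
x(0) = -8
First-order linear with linear forcing.
Homogeneous solution: x_h(n) = A·(5)^n.
Try particular x_p(n) = pn + q. Substituting:
  pn + q = 5(p(n-1) + q) + 4n + 3.
Matching the n-coefficient: p = 5p + 4 ⇒ p = -1.
Matching constants: q = -5p + 5q + 3 ⇒ q = -2.
General: x(n) = A·(5)^n - n - 2.
Apply x(0) = -8: A - 2 = -8 ⇒ A = -6.
So x(n) = - 6 \cdot 5^{n} - n - 2.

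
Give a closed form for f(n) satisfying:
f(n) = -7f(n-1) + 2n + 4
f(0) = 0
First-order linear with linear forcing.
Homogeneous solution: f_h(n) = A·(-7)^n.
Try particular f_p(n) = pn + q. Substituting:
  pn + q = -7(p(n-1) + q) + 2n + 4.
Matching the n-coefficient: p = -7p + 2 ⇒ p = \frac{1}{4}.
Matching constants: q = 7p - 7q + 4 ⇒ q = \frac{23}{32}.
General: f(n) = A·(-7)^n + \frac{n}{4} + \frac{23}{32}.
Apply f(0) = 0: A + \frac{23}{32} = 0 ⇒ A = - \frac{23}{32}.
So f(n) = - \frac{23 \left(-7\right)^{n}}{32} + \frac{n}{4} + \frac{23}{32}.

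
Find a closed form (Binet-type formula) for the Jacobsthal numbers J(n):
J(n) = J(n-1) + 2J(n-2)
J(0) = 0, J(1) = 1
This is the Jacobsthal sequence.
Characteristic equation: x² - x - 2 = 0; roots r₁ = 2, r₂ = -1.
General: J(n) = A·r₁^n + B·r₂^n. Solving with J(0)=0, J(1)=1 gives A = \frac{1}{3}, B = - \frac{1}{3}.
So J(n) = - \frac{\left(-1\right)^{n}}{3} + \frac{2^{n}}{3}.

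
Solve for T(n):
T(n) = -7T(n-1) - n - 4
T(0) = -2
First-order linear with linear forcing.
Homogeneous solution: T_h(n) = A·(-7)^n.
Try particular T_p(n) = pn + q. Substituting:
  pn + q = -7(p(n-1) + q) - n - 4.
Matching the n-coefficient: p = -7p - 1 ⇒ p = - \frac{1}{8}.
Matching constants: q = 7p - 7q - 4 ⇒ q = - \frac{39}{64}.
General: T(n) = A·(-7)^n - \frac{n}{8} - \frac{39}{64}.
Apply T(0) = -2: A - \frac{39}{64} = -2 ⇒ A = - \frac{89}{64}.
So T(n) = - \frac{89 \left(-7\right)^{n}}{64} - \frac{n}{8} - \frac{39}{64}.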